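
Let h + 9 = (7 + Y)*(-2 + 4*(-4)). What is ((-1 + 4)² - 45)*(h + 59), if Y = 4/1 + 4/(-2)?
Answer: 4032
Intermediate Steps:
Y = 2 (Y = 4*1 + 4*(-½) = 4 - 2 = 2)
h = -171 (h = -9 + (7 + 2)*(-2 + 4*(-4)) = -9 + 9*(-2 - 16) = -9 + 9*(-18) = -9 - 162 = -171)
((-1 + 4)² - 45)*(h + 59) = ((-1 + 4)² - 45)*(-171 + 59) = (3² - 45)*(-112) = (9 - 45)*(-112) = -36*(-112) = 4032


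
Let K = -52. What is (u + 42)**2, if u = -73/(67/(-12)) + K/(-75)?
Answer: 78531094756/25250625 ≈ 3110.1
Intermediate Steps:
u = 69184/5025 (u = -73/(67/(-12)) - 52/(-75) = -73/(67*(-1/12)) - 52*(-1/75) = -73/(-67/12) + 52/75 = -73*(-12/67) + 52/75 = 876/67 + 52/75 = 69184/5025 ≈ 13.768)
(u + 42)**2 = (69184/5025 + 42)**2 = (280234/5025)**2 = 78531094756/25250625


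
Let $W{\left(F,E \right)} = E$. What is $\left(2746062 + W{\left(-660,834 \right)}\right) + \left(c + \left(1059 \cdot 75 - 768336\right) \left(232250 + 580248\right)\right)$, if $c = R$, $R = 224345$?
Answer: $-559735838437$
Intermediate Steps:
$c = 224345$
$\left(2746062 + W{\left(-660,834 \right)}\right) + \left(c + \left(1059 \cdot 75 - 768336\right) \left(232250 + 580248\right)\right) = \left(2746062 + 834\right) + \left(224345 + \left(1059 \cdot 75 - 768336\right) \left(232250 + 580248\right)\right) = 2746896 + \left(224345 + \left(79425 - 768336\right) 812498\right) = 2746896 + \left(224345 - 559738809678\right) = 2746896 - 559738585333 = -559735838437$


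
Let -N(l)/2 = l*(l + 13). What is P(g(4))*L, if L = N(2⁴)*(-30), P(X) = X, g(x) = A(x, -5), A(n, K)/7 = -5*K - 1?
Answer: 4677120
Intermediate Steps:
A(n, K) = -7 - 35*K (A(n, K) = 7*(-5*K - 1) = 7*(-1 - 5*K) = -7 - 35*K)
g(x) = 168 (g(x) = -7 - 35*(-5) = -7 + 175 = 168)
N(l) = -2*l*(13 + l) (N(l) = -2*l*(l + 13) = -2*l*(13 + l))
L = 27840 (L = -2*2⁴*(13 + 2⁴)*(-30) = -2*16*(13 + 16)*(-30) = -2*16*29*(-30) = -928*(-30) = 27840)
P(g(4))*L = 168*27840 = 4677120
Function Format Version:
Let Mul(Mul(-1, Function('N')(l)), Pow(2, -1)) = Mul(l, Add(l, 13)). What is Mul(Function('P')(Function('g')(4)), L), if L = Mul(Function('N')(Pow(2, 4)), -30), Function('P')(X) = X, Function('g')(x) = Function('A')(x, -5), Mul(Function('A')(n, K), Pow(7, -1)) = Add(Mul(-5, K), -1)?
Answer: 4677120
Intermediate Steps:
Function('A')(n, K) = Add(-7, Mul(-35, K)) (Function('A')(n, K) = Mul(7, Add(Mul(-5, K), -1)) = Mul(7, Add(-1, Mul(-5, K))) = Add(-7, Mul(-35, K)))
Function('g')(x) = 168 (Function('g')(x) = Add(-7, Mul(-35, -5)) = Add(-7, 175) = 168)
Function('N')(l) = Mul(-2, l, Add(13, l)) (Function('N')(l) = Mul(-2, Mul(l, Add(l, 13))) = Mul(-2, Mul(l, Add(13, l))) = Mul(-2, l, Add(13, l)))
L = 27840 (L = Mul(Mul(-2, Pow(2, 4), Add(13, Pow(2, 4))), -30) = Mul(Mul(-2, 16, Add(13, 16)), -30) = Mul(Mul(-2, 16, 29), -30) = Mul(-928, -30) = 27840)
Mul(Function('P')(Function('g')(4)), L) = Mul(168, 27840) = 4677120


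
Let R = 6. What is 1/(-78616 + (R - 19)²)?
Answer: -1/78447 ≈ -1.2747e-5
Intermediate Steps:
1/(-78616 + (R - 19)²) = 1/(-78616 + (6 - 19)²) = 1/(-78616 + (-13)²) = 1/(-78616 + 169) = 1/(-78447) = -1/78447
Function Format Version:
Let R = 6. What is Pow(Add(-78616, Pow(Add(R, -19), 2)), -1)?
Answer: Rational(-1, 78447) ≈ -1.2747e-5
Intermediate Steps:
Pow(Add(-78616, Pow(Add(R, -19), 2)), -1) = Pow(Add(-78616, Pow(Add(6, -19), 2)), -1) = Pow(Add(-78616, Pow(-13, 2)), -1) = Pow(Add(-78616, 169), -1) = Pow(-78447, -1) = Rational(-1, 78447)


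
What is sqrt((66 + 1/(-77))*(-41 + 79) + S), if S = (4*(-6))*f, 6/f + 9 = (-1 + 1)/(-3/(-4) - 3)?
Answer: 3*sqrt(1662430)/77 ≈ 50.234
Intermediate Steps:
f = -2/3 (f = 6/(-9 + (-1 + 1)/(-3/(-4) - 3)) = 6/(-9 + 0/(-3*(-1/4) - 3)) = 6/(-9 + 0/(3/4 - 3)) = 6/(-9 + 0/(-9/4)) = 6/(-9 + 0*(-4/9)) = 6/(-9 + 0) = 6/(-9) = 6*(-1/9) = -2/3 ≈ -0.66667)
S = 16 (S = (4*(-6))*(-2/3) = -24*(-2/3) = 16)
sqrt((66 + 1/(-77))*(-41 + 79) + S) = sqrt((66 + 1/(-77))*(-41 + 79) + 16) = sqrt((66 - 1/77)*38 + 16) = sqrt((5081/77)*38 + 16) = sqrt(193078/77 + 16) = sqrt(194310/77) = 3*sqrt(1662430)/77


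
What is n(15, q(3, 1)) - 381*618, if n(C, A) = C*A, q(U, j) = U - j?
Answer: -235428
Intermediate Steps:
n(C, A) = A*C
n(15, q(3, 1)) - 381*618 = (3 - 1*1)*15 - 381*618 = (3 - 1)*15 - 235458 = 2*15 - 235458 = 30 - 235458 = -235428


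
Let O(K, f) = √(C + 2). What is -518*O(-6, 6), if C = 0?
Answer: -518*√2 ≈ -732.56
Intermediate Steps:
O(K, f) = √2 (O(K, f) = √(0 + 2) = √2)
-518*O(-6, 6) = -518*√2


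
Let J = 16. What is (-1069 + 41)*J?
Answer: -16448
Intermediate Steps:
(-1069 + 41)*J = (-1069 + 41)*16 = -1028*16 = -16448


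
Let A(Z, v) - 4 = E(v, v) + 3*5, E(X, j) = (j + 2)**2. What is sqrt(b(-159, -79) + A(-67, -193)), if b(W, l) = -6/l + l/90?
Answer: sqrt(205012346210)/2370 ≈ 191.05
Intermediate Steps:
E(X, j) = (2 + j)**2
A(Z, v) = 19 + (2 + v)**2 (A(Z, v) = 4 + ((2 + v)**2 + 3*5) = 4 + ((2 + v)**2 + 15) = 4 + (15 + (2 + v)**2) = 19 + (2 + v)**2)
b(W, l) = -6/l + l/90 (b(W, l) = -6/l + l*(1/90) = -6/l + l/90)
sqrt(b(-159, -79) + A(-67, -193)) = sqrt((-6/(-79) + (1/90)*(-79)) + (19 + (2 - 193)**2)) = sqrt((-6*(-1/79) - 79/90) + (19 + (-191)**2)) = sqrt((6/79 - 79/90) + (19 + 36481)) = sqrt(-5701/7110 + 36500) = sqrt(259509299/7110) = sqrt(205012346210)/2370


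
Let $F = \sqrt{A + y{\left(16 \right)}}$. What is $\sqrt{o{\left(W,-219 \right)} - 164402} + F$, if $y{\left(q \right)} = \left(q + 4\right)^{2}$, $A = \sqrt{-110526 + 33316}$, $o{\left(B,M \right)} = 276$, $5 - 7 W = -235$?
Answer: $\sqrt{400 + i \sqrt{77210}} + i \sqrt{164126} \approx 21.06 + 411.72 i$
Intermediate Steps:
$W = \frac{240}{7}$ ($W = \frac{5}{7} - - \frac{235}{7} = \frac{5}{7} + \frac{235}{7} = \frac{240}{7} \approx 34.286$)
$A = i \sqrt{77210}$ ($A = \sqrt{-77210} = i \sqrt{77210} \approx 277.87 i$)
$y{\left(q \right)} = \left(4 + q\right)^{2}$
$F = \sqrt{400 + i \sqrt{77210}}$ ($F = \sqrt{i \sqrt{77210} + \left(4 + 16\right)^{2}} = \sqrt{i \sqrt{77210} + 20^{2}} = \sqrt{i \sqrt{77210} + 400} = \sqrt{400 + i \sqrt{77210}} \approx 21.06 + 6.597 i$)
$\sqrt{o{\left(W,-219 \right)} - 164402} + F = \sqrt{276 - 164402} + \sqrt{400 + i \sqrt{77210}} = \sqrt{-164126} + \sqrt{400 + i \sqrt{77210}} = i \sqrt{164126} + \sqrt{400 + i \sqrt{77210}} = \sqrt{400 + i \sqrt{77210}} + i \sqrt{164126}$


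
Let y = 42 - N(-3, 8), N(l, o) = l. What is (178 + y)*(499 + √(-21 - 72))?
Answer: 111277 + 223*I*√93 ≈ 1.1128e+5 + 2150.5*I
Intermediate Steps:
y = 45 (y = 42 - 1*(-3) = 42 + 3 = 45)
(178 + y)*(499 + √(-21 - 72)) = (178 + 45)*(499 + √(-21 - 72)) = 223*(499 + √(-93)) = 223*(499 + I*√93) = 111277 + 223*I*√93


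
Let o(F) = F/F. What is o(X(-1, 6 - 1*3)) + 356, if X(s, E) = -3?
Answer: 357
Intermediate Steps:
o(F) = 1
o(X(-1, 6 - 1*3)) + 356 = 1 + 356 = 357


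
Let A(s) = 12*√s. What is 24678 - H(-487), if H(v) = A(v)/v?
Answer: 24678 + 12*I*√487/487 ≈ 24678.0 + 0.54377*I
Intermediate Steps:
H(v) = 12/√v (H(v) = (12*√v)/v = 12/√v)
24678 - H(-487) = 24678 - 12/√(-487) = 24678 - 12*(-I*√487/487) = 24678 - (-12)*I*√487/487 = 24678 + 12*I*√487/487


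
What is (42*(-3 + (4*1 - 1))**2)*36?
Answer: 0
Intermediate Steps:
(42*(-3 + (4*1 - 1))**2)*36 = (42*(-3 + (4 - 1))**2)*36 = (42*(-3 + 3)**2)*36 = (42*0**2)*36 = (42*0)*36 = 0*36 = 0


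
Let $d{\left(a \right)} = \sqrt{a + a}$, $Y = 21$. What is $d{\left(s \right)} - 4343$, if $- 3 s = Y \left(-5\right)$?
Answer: $-4343 + \sqrt{70} \approx -4334.6$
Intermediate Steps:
$s = 35$ ($s = - \frac{21 \left(-5\right)}{3} = \left(- \frac{1}{3}\right) \left(-105\right) = 35$)
$d{\left(a \right)} = \sqrt{2} \sqrt{a}$ ($d{\left(a \right)} = \sqrt{2 a} = \sqrt{2} \sqrt{a}$)
$d{\left(s \right)} - 4343 = \sqrt{2} \sqrt{35} - 4343 = \sqrt{70} - 4343 = -4343 + \sqrt{70}$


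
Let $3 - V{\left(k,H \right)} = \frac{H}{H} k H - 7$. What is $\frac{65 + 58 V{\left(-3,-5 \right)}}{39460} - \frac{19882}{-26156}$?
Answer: $\frac{38932931}{51605788} \approx 0.75443$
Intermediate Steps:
$V{\left(k,H \right)} = 10 - H k$ ($V{\left(k,H \right)} = 3 - \left(\frac{H}{H} k H - 7\right) = 3 - \left(1 k H - 7\right) = 3 - \left(k H - 7\right) = 3 - \left(H k - 7\right) = 3 - \left(-7 + H k\right) = 10 - H k$)
$\frac{65 + 58 V{\left(-3,-5 \right)}}{39460} - \frac{19882}{-26156} = \frac{65 + 58 \left(10 - \left(-5\right) \left(-3\right)\right)}{39460} - \frac{19882}{-26156} = \left(65 + 58 \left(10 - 15\right)\right) \frac{1}{39460} - - \frac{9941}{13078} = \left(65 + 58 \left(-5\right)\right) \frac{1}{39460} + \frac{9941}{13078} = \left(65 - 290\right) \frac{1}{39460} + \frac{9941}{13078} = \left(-225\right) \frac{1}{39460} + \frac{9941}{13078} = - \frac{45}{7892} + \frac{9941}{13078} = \frac{38932931}{51605788}$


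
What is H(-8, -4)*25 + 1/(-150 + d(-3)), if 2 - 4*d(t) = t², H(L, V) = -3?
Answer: -45529/607 ≈ -75.007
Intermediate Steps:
d(t) = ½ - t²/4
H(-8, -4)*25 + 1/(-150 + d(-3)) = -3*25 + 1/(-150 + (½ - ¼*(-3)²)) = -75 + 1/(-150 + (½ - ¼*9)) = -75 + 1/(-150 + (½ - 9/4)) = -75 + 1/(-150 - 7/4) = -75 + 1/(-607/4) = -75 - 4/607 = -45529/607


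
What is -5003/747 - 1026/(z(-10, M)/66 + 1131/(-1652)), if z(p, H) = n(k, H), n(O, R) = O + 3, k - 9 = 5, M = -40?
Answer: 41665786909/17390907 ≈ 2395.8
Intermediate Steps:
k = 14 (k = 9 + 5 = 14)
n(O, R) = 3 + O
z(p, H) = 17 (z(p, H) = 3 + 14 = 17)
-5003/747 - 1026/(z(-10, M)/66 + 1131/(-1652)) = -5003/747 - 1026/(17/66 + 1131/(-1652)) = -5003*1/747 - 1026/(17*(1/66) + 1131*(-1/1652)) = -5003/747 - 1026/(17/66 - 1131/1652) = -5003/747 - 1026/(-23281/54516) = -5003/747 - 1026*(-54516/23281) = -5003/747 + 55933416/23281 = 41665786909/17390907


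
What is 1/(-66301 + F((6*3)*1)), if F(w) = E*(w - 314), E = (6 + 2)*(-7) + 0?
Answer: -1/49725 ≈ -2.0111e-5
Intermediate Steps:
E = -56 (E = 8*(-7) + 0 = -56 + 0 = -56)
F(w) = 17584 - 56*w (F(w) = -56*(w - 314) = -56*(-314 + w) = 17584 - 56*w)
1/(-66301 + F((6*3)*1)) = 1/(-66301 + (17584 - 56*6*3)) = 1/(-66301 + (17584 - 1008)) = 1/(-66301 + 16576) = 1/(-49725) = -1/49725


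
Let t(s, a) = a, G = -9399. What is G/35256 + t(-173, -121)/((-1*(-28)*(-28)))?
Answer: -9945/88592 ≈ -0.11226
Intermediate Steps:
G/35256 + t(-173, -121)/((-1*(-28)*(-28))) = -9399/35256 - 121/(-1*(-28)*(-28)) = -9399*1/35256 - 121/(28*(-28)) = -241/904 - 121/(-784) = -241/904 - 121*(-1/784) = -241/904 + 121/784 = -9945/88592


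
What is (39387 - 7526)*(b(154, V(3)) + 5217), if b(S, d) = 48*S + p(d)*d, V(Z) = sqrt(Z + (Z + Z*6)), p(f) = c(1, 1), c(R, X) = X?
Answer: 401735349 + 63722*sqrt(6) ≈ 4.0189e+8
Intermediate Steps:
p(f) = 1
V(Z) = 2*sqrt(2)*sqrt(Z) (V(Z) = sqrt(Z + (Z + 6*Z)) = sqrt(Z + 7*Z) = sqrt(8*Z) = 2*sqrt(2)*sqrt(Z))
b(S, d) = d + 48*S (b(S, d) = 48*S + 1*d = 48*S + d = d + 48*S)
(39387 - 7526)*(b(154, V(3)) + 5217) = (39387 - 7526)*((2*sqrt(2)*sqrt(3) + 48*154) + 5217) = 31861*((2*sqrt(6) + 7392) + 5217) = 31861*((7392 + 2*sqrt(6)) + 5217) = 31861*(12609 + 2*sqrt(6)) = 401735349 + 63722*sqrt(6)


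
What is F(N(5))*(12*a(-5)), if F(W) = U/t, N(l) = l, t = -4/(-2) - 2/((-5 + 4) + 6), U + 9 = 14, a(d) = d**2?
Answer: 1875/2 ≈ 937.50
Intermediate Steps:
U = 5 (U = -9 + 14 = 5)
t = 8/5 (t = -4*(-1/2) - 2/(-1 + 6) = 2 - 2/5 = 8/5 ≈ 1.6000)
F(W) = 25/8 (F(W) = 5/(8/5) = 5*(5/8) = 25/8)
F(N(5))*(12*a(-5)) = 25*(12*(-5)**2)/8 = 25*(12*25)/8 = (25/8)*300 = 1875/2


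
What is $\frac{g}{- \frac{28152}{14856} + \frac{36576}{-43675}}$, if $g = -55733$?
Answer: $\frac{1506731901725}{73871319} \approx 20397.0$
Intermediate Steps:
$\frac{g}{- \frac{28152}{14856} + \frac{36576}{-43675}} = - \frac{55733}{- \frac{28152}{14856} + \frac{36576}{-43675}} = - \frac{55733}{\left(-28152\right) \frac{1}{14856} + 36576 \left(- \frac{1}{43675}\right)} = - \frac{55733}{- \frac{1173}{619} - \frac{36576}{43675}} = - \frac{55733}{- \frac{73871319}{27034825}} = \left(-55733\right) \left(- \frac{27034825}{73871319}\right) = \frac{1506731901725}{73871319}$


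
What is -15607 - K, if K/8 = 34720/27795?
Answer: -86814865/5559 ≈ -15617.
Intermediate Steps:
K = 55552/5559 (K = 8*(34720/27795) = 8*(34720*(1/27795)) = 8*(6944/5559) = 55552/5559 ≈ 9.9932)
-15607 - K = -15607 - 1*55552/5559 = -15607 - 55552/5559 = -86814865/5559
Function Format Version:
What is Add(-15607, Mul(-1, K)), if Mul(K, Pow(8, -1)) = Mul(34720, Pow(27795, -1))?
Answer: Rational(-86814865, 5559) ≈ -15617.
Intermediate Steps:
K = Rational(55552, 5559) (K = Mul(8, Mul(34720, Pow(27795, -1))) = Mul(8, Mul(34720, Rational(1, 27795))) = Mul(8, Rational(6944, 5559)) = Rational(55552, 5559) ≈ 9.9932)
Add(-15607, Mul(-1, K)) = Add(-15607, Mul(-1, Rational(55552, 5559))) = Add(-15607, Rational(-55552, 5559)) = Rational(-86814865, 5559)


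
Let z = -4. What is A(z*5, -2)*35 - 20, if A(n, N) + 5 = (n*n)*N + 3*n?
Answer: -30295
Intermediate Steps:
A(n, N) = -5 + 3*n + N*n² (A(n, N) = -5 + ((n*n)*N + 3*n) = -5 + (n²*N + 3*n) = -5 + (N*n² + 3*n) = -5 + (3*n + N*n²) = -5 + 3*n + N*n²)
A(z*5, -2)*35 - 20 = (-5 + 3*(-4*5) - 2*(-4*5)²)*35 - 20 = (-5 + 3*(-20) - 2*(-20)²)*35 - 20 = (-5 - 60 - 2*400)*35 - 20 = (-5 - 60 - 800)*35 - 20 = -865*35 - 20 = -30275 - 20 = -30295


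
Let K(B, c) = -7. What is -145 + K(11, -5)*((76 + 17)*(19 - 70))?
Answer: 33056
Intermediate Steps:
-145 + K(11, -5)*((76 + 17)*(19 - 70)) = -145 - 7*(76 + 17)*(19 - 70) = -145 - 651*(-51) = -145 - 7*(-4743) = -145 + 33201 = 33056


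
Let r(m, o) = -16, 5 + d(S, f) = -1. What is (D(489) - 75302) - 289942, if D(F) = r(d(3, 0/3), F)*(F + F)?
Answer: -380892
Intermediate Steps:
d(S, f) = -6 (d(S, f) = -5 - 1 = -6)
D(F) = -32*F (D(F) = -16*(F + F) = -32*F)
(D(489) - 75302) - 289942 = (-32*489 - 75302) - 289942 = (-15648 - 75302) - 289942 = -90950 - 289942 = -380892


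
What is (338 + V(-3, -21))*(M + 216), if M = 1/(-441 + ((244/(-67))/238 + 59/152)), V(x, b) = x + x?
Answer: 38293394955904/533994273 ≈ 71711.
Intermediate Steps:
V(x, b) = 2*x
M = -1211896/533994273 (M = 1/(-441 + ((244*(-1/67))*(1/238) + 59*(1/152))) = 1/(-441 + (-244/67*1/238 + 59/152)) = 1/(-441 + (-122/7973 + 59/152)) = 1/(-441 + 451863/1211896) = 1/(-533994273/1211896) = -1211896/533994273 ≈ -0.0022695)
(338 + V(-3, -21))*(M + 216) = (338 + 2*(-3))*(-1211896/533994273 + 216) = (338 - 6)*(115341551072/533994273) = 332*(115341551072/533994273) = 38293394955904/533994273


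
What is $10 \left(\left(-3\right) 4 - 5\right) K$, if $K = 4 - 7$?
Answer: $510$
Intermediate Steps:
$K = -3$
$10 \left(\left(-3\right) 4 - 5\right) K = 10 \left(\left(-3\right) 4 - 5\right) \left(-3\right) = 10 \left(-12 - 5\right) \left(-3\right) = 10 \left(-17\right) \left(-3\right) = \left(-170\right) \left(-3\right) = 510$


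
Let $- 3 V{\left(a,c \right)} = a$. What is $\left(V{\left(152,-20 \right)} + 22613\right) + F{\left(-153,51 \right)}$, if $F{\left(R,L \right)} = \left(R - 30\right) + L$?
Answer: $\frac{67291}{3} \approx 22430.0$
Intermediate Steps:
$F{\left(R,L \right)} = -30 + L + R$ ($F{\left(R,L \right)} = \left(-30 + R\right) + L = -30 + L + R$)
$V{\left(a,c \right)} = - \frac{a}{3}$
$\left(V{\left(152,-20 \right)} + 22613\right) + F{\left(-153,51 \right)} = \left(\left(- \frac{1}{3}\right) 152 + 22613\right) - 132 = \left(- \frac{152}{3} + 22613\right) - 132 = \frac{67687}{3} - 132 = \frac{67291}{3}$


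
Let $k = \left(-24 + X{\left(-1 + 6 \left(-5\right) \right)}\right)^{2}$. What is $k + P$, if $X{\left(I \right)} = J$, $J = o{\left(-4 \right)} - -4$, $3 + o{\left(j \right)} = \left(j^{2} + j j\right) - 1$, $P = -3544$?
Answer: $-3480$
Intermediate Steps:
$o{\left(j \right)} = -4 + 2 j^{2}$ ($o{\left(j \right)} = -3 - \left(1 - j^{2} - j j\right) = -3 + \left(\left(j^{2} + j^{2}\right) - 1\right) = -3 + \left(2 j^{2} - 1\right) = -3 + \left(-1 + 2 j^{2}\right) = -4 + 2 j^{2}$)
$J = 32$ ($J = \left(-4 + 2 \left(-4\right)^{2}\right) - -4 = \left(-4 + 2 \cdot 16\right) + 4 = \left(-4 + 32\right) + 4 = 28 + 4 = 32$)
$X{\left(I \right)} = 32$
$k = 64$ ($k = \left(-24 + 32\right)^{2} = 8^{2} = 64$)
$k + P = 64 - 3544 = -3480$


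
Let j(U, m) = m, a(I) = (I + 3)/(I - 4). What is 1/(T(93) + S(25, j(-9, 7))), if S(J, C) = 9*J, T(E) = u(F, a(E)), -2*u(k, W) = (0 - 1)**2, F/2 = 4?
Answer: 2/449 ≈ 0.0044543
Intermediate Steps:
a(I) = (3 + I)/(-4 + I)
F = 8 (F = 2*4 = 8)
u(k, W) = -1/2 (u(k, W) = -(0 - 1)**2/2 = -1/2*(-1)**2 = -1/2*1 = -1/2)
T(E) = -1/2
1/(T(93) + S(25, j(-9, 7))) = 1/(-1/2 + 9*25) = 1/(-1/2 + 225) = 1/(449/2) = 2/449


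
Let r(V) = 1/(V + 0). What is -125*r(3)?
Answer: -125/3 ≈ -41.667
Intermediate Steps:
r(V) = 1/V
-125*r(3) = -125/3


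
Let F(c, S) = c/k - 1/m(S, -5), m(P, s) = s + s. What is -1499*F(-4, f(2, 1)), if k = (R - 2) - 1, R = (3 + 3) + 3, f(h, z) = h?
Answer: 25483/30 ≈ 849.43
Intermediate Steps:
m(P, s) = 2*s
R = 9 (R = 6 + 3 = 9)
k = 6 (k = (9 - 2) - 1 = 7 - 1 = 6)
F(c, S) = ⅒ + c/6 (F(c, S) = c/6 - 1/(2*(-5)) = c*(⅙) - 1/(-10) = c/6 - 1*(-⅒) = c/6 + ⅒ = ⅒ + c/6)
-1499*F(-4, f(2, 1)) = -1499*(⅒ + (⅙)*(-4)) = -1499*(⅒ - ⅔) = -1499*(-17/30) = 25483/30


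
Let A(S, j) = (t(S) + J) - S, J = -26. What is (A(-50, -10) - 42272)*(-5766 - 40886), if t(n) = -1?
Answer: 1971000348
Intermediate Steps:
A(S, j) = -27 - S (A(S, j) = (-1 - 26) - S = -27 - S)
(A(-50, -10) - 42272)*(-5766 - 40886) = ((-27 - 1*(-50)) - 42272)*(-5766 - 40886) = ((-27 + 50) - 42272)*(-46652) = (23 - 42272)*(-46652) = -42249*(-46652) = 1971000348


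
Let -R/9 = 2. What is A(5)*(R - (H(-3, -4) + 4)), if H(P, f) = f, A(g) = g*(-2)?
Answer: 180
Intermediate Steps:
A(g) = -2*g
R = -18 (R = -9*2 = -18)
A(5)*(R - (H(-3, -4) + 4)) = (-2*5)*(-18 - (-4 + 4)) = -10*(-18 - 1*0) = -10*(-18 + 0) = -10*(-18) = 180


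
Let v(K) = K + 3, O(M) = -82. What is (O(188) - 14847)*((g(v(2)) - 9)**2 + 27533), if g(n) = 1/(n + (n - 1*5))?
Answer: -10304906469/25 ≈ -4.1220e+8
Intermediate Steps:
v(K) = 3 + K
g(n) = 1/(-5 + 2*n) (g(n) = 1/(n + (n - 5)) = 1/(n + (-5 + n)) = 1/(-5 + 2*n))
(O(188) - 14847)*((g(v(2)) - 9)**2 + 27533) = (-82 - 14847)*((1/(-5 + 2*(3 + 2)) - 9)**2 + 27533) = -14929*((1/(-5 + 2*5) - 9)**2 + 27533) = -14929*((1/(-5 + 10) - 9)**2 + 27533) = -14929*((1/5 - 9)**2 + 27533) = -14929*((-44/5)**2 + 27533) = -14929*(1936/25 + 27533) = -14929*690261/25 = -10304906469/25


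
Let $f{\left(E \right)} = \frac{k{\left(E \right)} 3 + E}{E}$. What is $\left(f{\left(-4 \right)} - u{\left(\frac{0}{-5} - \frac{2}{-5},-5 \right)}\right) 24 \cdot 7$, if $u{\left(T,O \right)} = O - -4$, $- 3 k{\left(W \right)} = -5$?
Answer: $126$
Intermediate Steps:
$k{\left(W \right)} = \frac{5}{3}$ ($k{\left(W \right)} = \left(- \frac{1}{3}\right) \left(-5\right) = \frac{5}{3}$)
$u{\left(T,O \right)} = 4 + O$ ($u{\left(T,O \right)} = O + 4 = 4 + O$)
$f{\left(E \right)} = \frac{5 + E}{E}$ ($f{\left(E \right)} = \frac{\frac{5}{3} \cdot 3 + E}{E} = \frac{5 + E}{E}$)
$\left(f{\left(-4 \right)} - u{\left(\frac{0}{-5} - \frac{2}{-5},-5 \right)}\right) 24 \cdot 7 = \left(\frac{5 - 4}{-4} - \left(4 - 5\right)\right) 24 \cdot 7 = \left(\left(- \frac{1}{4}\right) 1 - -1\right) 24 \cdot 7 = \left(- \frac{1}{4} + 1\right) 24 \cdot 7 = \frac{3}{4} \cdot 24 \cdot 7 = 18 \cdot 7 = 126$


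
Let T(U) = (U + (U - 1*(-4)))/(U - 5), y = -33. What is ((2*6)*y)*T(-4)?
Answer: -176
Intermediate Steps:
T(U) = (4 + 2*U)/(-5 + U) (T(U) = (U + (U + 4))/(-5 + U) = (U + (4 + U))/(-5 + U) = (4 + 2*U)/(-5 + U))
((2*6)*y)*T(-4) = ((2*6)*(-33))*(2*(2 - 4)/(-5 - 4)) = (12*(-33))*(2*(-2)/(-9)) = -792*(-1)*(-2)/9 = -396*4/9 = -176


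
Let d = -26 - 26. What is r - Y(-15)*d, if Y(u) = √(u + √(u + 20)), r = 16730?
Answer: 16730 + 52*√(-15 + √5) ≈ 16730.0 + 185.78*I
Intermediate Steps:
d = -52
Y(u) = √(u + √(20 + u))
r - Y(-15)*d = 16730 - √(-15 + √(20 - 15))*(-52) = 16730 - √(-15 + √5)*(-52) = 16730 - (-52)*√(-15 + √5) = 16730 + 52*√(-15 + √5)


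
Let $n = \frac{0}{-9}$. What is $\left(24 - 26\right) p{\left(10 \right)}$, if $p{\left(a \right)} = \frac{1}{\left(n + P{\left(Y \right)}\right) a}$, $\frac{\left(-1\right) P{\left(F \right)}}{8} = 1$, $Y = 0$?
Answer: $\frac{1}{40} \approx 0.025$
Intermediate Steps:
$n = 0$ ($n = 0 \left(- \frac{1}{9}\right) = 0$)
$P{\left(F \right)} = -8$ ($P{\left(F \right)} = \left(-8\right) 1 = -8$)
$p{\left(a \right)} = - \frac{1}{8 a}$ ($p{\left(a \right)} = \frac{1}{\left(0 - 8\right) a} = \frac{1}{\left(-8\right) a} = - \frac{1}{8 a}$)
$\left(24 - 26\right) p{\left(10 \right)} = \left(24 - 26\right) \left(- \frac{1}{8 \cdot 10}\right) = - 2 \left(\left(- \frac{1}{8}\right) \frac{1}{10}\right) = \left(-2\right) \left(- \frac{1}{80}\right) = \frac{1}{40}$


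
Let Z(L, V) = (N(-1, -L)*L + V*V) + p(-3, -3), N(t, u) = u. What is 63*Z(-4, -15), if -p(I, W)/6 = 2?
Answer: 12411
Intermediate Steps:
p(I, W) = -12 (p(I, W) = -6*2 = -12)
Z(L, V) = -12 + V**2 - L**2 (Z(L, V) = ((-L)*L + V*V) - 12 = (-L**2 + V**2) - 12 = (V**2 - L**2) - 12 = -12 + V**2 - L**2)
63*Z(-4, -15) = 63*(-12 + (-15)**2 - 1*(-4)**2) = 63*(-12 + 225 - 1*16) = 63*(-12 + 225 - 16) = 63*197 = 12411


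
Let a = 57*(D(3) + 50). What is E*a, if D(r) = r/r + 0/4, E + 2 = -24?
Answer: -75582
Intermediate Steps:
E = -26 (E = -2 - 24 = -26)
D(r) = 1 (D(r) = 1 + 0*(¼) = 1 + 0 = 1)
a = 2907 (a = 57*(1 + 50) = 57*51 = 2907)
E*a = -26*2907 = -75582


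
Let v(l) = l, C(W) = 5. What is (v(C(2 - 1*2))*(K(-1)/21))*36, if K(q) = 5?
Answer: 300/7 ≈ 42.857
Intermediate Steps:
(v(C(2 - 1*2))*(K(-1)/21))*36 = (5*(5/21))*36 = (25/21)*36 = 300/7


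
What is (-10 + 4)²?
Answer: 36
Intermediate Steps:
(-10 + 4)² = (-6)² = 36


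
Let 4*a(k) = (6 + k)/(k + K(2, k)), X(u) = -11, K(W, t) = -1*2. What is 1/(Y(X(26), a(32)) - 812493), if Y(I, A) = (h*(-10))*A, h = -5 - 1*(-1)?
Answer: -3/2437441 ≈ -1.2308e-6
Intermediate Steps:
h = -4 (h = -5 + 1 = -4)
K(W, t) = -2
a(k) = (6 + k)/(4*(-2 + k)) (a(k) = ((6 + k)/(k - 2))/4 = ((6 + k)/(-2 + k))/4 = (6 + k)/(4*(-2 + k)))
Y(I, A) = 40*A (Y(I, A) = (-4*(-10))*A = 40*A)
1/(Y(X(26), a(32)) - 812493) = 1/(40*((6 + 32)/(4*(-2 + 32))) - 812493) = 1/(40*((¼)*38/30) - 812493) = 1/(40*((¼)*(1/30)*38) - 812493) = 1/(40*(19/60) - 812493) = 1/(38/3 - 812493) = 1/(-2437441/3) = -3/2437441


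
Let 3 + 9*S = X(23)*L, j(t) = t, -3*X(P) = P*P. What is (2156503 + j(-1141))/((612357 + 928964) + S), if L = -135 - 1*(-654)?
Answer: 19398258/13780369 ≈ 1.4077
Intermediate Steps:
X(P) = -P²/3 (X(P) = -P*P/3 = -P²/3)
L = 519 (L = -135 + 654 = 519)
S = -91520/9 (S = -⅓ + (-⅓*23²*519)/9 = -⅓ + (-⅓*529*519)/9 = -⅓ + (-529/3*519)/9 = -⅓ + (⅑)*(-91517) = -⅓ - 91517/9 = -91520/9 ≈ -10169.)
(2156503 + j(-1141))/((612357 + 928964) + S) = (2156503 - 1141)/((612357 + 928964) - 91520/9) = 2155362/(1541321 - 91520/9) = 2155362/(13780369/9) = 2155362*(9/13780369) = 19398258/13780369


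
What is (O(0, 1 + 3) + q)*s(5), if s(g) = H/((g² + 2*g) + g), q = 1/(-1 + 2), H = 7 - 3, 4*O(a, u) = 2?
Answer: 3/20 ≈ 0.15000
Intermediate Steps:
O(a, u) = ½ (O(a, u) = (¼)*2 = ½)
H = 4
q = 1 (q = 1/1 = 1)
s(g) = 4/(g² + 3*g) (s(g) = 4/((g² + 2*g) + g) = 4/(g² + 3*g))
(O(0, 1 + 3) + q)*s(5) = (½ + 1)*(4/(5*(3 + 5))) = 3*(4*(⅕)/8)/2 = 3*(4*(⅕)*(⅛))/2 = (3/2)*(⅒) = 3/20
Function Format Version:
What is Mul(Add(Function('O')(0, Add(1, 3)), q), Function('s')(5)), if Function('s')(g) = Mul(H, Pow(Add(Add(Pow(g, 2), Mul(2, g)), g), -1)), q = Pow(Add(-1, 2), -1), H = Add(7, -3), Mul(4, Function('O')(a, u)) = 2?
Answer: Rational(3, 20) ≈ 0.15000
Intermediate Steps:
Function('O')(a, u) = Rational(1, 2) (Function('O')(a, u) = Mul(Rational(1, 4), 2) = Rational(1, 2))
H = 4
q = 1 (q = Pow(1, -1) = 1)
Function('s')(g) = Mul(4, Pow(Add(Pow(g, 2), Mul(3, g)), -1)) (Function('s')(g) = Mul(4, Pow(Add(Add(Pow(g, 2), Mul(2, g)), g), -1)) = Mul(4, Pow(Add(Pow(g, 2), Mul(3, g)), -1)))
Mul(Add(Function('O')(0, Add(1, 3)), q), Function('s')(5)) = Mul(Add(Rational(1, 2), 1), Mul(4, Pow(5, -1), Pow(Add(3, 5), -1))) = Mul(Rational(3, 2), Mul(4, Rational(1, 5), Pow(8, -1))) = Mul(Rational(3, 2), Mul(4, Rational(1, 5), Rational(1, 8))) = Mul(Rational(3, 2), Rational(1, 10)) = Rational(3, 20)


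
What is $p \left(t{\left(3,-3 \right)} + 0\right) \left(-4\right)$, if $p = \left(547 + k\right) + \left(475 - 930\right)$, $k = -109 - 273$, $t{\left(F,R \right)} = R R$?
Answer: $10440$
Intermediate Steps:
$t{\left(F,R \right)} = R^{2}$
$k = -382$
$p = -290$ ($p = \left(547 - 382\right) + \left(475 - 930\right) = 165 + \left(475 - 930\right) = 165 - 455 = -290$)
$p \left(t{\left(3,-3 \right)} + 0\right) \left(-4\right) = - 290 \left(\left(-3\right)^{2} + 0\right) \left(-4\right) = - 290 \left(9 + 0\right) \left(-4\right) = - 290 \cdot 9 \left(-4\right) = \left(-290\right) \left(-36\right) = 10440$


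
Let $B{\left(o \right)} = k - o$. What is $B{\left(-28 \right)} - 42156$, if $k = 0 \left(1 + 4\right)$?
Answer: $-42128$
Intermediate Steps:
$k = 0$ ($k = 0 \cdot 5 = 0$)
$B{\left(o \right)} = - o$ ($B{\left(o \right)} = 0 - o = - o$)
$B{\left(-28 \right)} - 42156 = \left(-1\right) \left(-28\right) - 42156 = 28 - 42156 = -42128$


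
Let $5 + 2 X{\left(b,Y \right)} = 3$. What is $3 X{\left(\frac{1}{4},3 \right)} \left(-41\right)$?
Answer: $123$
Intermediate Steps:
$X{\left(b,Y \right)} = -1$ ($X{\left(b,Y \right)} = - \frac{5}{2} + \frac{1}{2} \cdot 3 = - \frac{5}{2} + \frac{3}{2} = -1$)
$3 X{\left(\frac{1}{4},3 \right)} \left(-41\right) = 3 \left(-1\right) \left(-41\right) = \left(-3\right) \left(-41\right) = 123$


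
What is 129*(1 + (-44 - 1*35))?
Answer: -10062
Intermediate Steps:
129*(1 + (-44 - 1*35)) = 129*(1 + (-44 - 35)) = 129*(1 - 79) = 129*(-78) = -10062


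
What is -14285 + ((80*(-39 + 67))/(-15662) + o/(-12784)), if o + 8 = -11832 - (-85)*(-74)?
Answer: -714982588345/50055752 ≈ -14284.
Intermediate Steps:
o = -18130 (o = -8 + (-11832 - (-85)*(-74)) = -8 + (-11832 - 1*6290) = -8 + (-11832 - 6290) = -8 - 18122 = -18130)
-14285 + ((80*(-39 + 67))/(-15662) + o/(-12784)) = -14285 + ((80*(-39 + 67))/(-15662) - 18130/(-12784)) = -14285 + ((80*28)*(-1/15662) - 18130*(-1/12784)) = -14285 + (2240*(-1/15662) + 9065/6392) = -14285 + (-1120/7831 + 9065/6392) = -14285 + 63828975/50055752 = -714982588345/50055752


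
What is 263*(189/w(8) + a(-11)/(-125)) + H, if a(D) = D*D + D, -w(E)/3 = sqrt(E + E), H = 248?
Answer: -412569/100 ≈ -4125.7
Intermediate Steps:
w(E) = -3*sqrt(2)*sqrt(E) (w(E) = -3*sqrt(E + E) = -3*sqrt(2)*sqrt(E))
a(D) = D + D**2 (a(D) = D**2 + D = D + D**2)
263*(189/w(8) + a(-11)/(-125)) + H = 263*(189/((-3*sqrt(2)*sqrt(8))) - 11*(1 - 11)/(-125)) + 248 = 263*(189/((-3*sqrt(2)*2*sqrt(2))) - 11*(-10)*(-1/125)) + 248 = 263*(189/(-12) + 110*(-1/125)) + 248 = 263*(189*(-1/12) - 22/25) + 248 = 263*(-63/4 - 22/25) + 248 = 263*(-1663/100) + 248 = -437369/100 + 248 = -412569/100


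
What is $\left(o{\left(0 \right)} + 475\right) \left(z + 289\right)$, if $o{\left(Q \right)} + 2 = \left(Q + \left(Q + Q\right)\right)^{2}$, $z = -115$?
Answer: $82302$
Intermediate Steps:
$o{\left(Q \right)} = -2 + 9 Q^{2}$ ($o{\left(Q \right)} = -2 + \left(Q + \left(Q + Q\right)\right)^{2} = -2 + \left(Q + 2 Q\right)^{2} = -2 + \left(3 Q\right)^{2} = -2 + 9 Q^{2}$)
$\left(o{\left(0 \right)} + 475\right) \left(z + 289\right) = \left(\left(-2 + 9 \cdot 0^{2}\right) + 475\right) \left(-115 + 289\right) = \left(\left(-2 + 9 \cdot 0\right) + 475\right) 174 = \left(\left(-2 + 0\right) + 475\right) 174 = \left(-2 + 475\right) 174 = 473 \cdot 174 = 82302$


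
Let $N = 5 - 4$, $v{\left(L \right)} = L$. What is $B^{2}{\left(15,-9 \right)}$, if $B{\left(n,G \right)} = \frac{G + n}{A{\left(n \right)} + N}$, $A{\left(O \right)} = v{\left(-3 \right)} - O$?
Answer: $\frac{36}{289} \approx 0.12457$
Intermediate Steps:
$A{\left(O \right)} = -3 - O$
$N = 1$
$B{\left(n,G \right)} = \frac{G + n}{-2 - n}$ ($B{\left(n,G \right)} = \frac{G + n}{\left(-3 - n\right) + 1} = \frac{G + n}{-2 - n}$)
$B^{2}{\left(15,-9 \right)} = \left(\frac{\left(-1\right) \left(-9\right) - 15}{2 + 15}\right)^{2} = \left(\frac{9 - 15}{17}\right)^{2} = \left(\frac{1}{17} \left(-6\right)\right)^{2} = \left(- \frac{6}{17}\right)^{2} = \frac{36}{289}$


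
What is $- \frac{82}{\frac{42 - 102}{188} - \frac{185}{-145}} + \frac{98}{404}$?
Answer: $- \frac{5628209}{65852} \approx -85.468$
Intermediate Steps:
$- \frac{82}{\frac{42 - 102}{188} - \frac{185}{-145}} + \frac{98}{404} = - \frac{82}{\left(42 - 102\right) \frac{1}{188} - - \frac{37}{29}} + 98 \cdot \frac{1}{404} = - \frac{82}{\left(-60\right) \frac{1}{188} + \frac{37}{29}} + \frac{49}{202} = - \frac{82}{- \frac{15}{47} + \frac{37}{29}} + \frac{49}{202} = - \frac{82}{\frac{1304}{1363}} + \frac{49}{202} = \left(-82\right) \frac{1363}{1304} + \frac{49}{202} = - \frac{55883}{652} + \frac{49}{202} = - \frac{5628209}{65852}$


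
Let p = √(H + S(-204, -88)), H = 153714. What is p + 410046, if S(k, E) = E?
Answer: 410046 + √153626 ≈ 4.1044e+5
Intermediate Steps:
p = √153626 (p = √(153714 - 88) = √153626 ≈ 391.95)
p + 410046 = √153626 + 410046 = 410046 + √153626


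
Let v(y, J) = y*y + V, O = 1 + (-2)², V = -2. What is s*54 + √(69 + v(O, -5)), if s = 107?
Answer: 5778 + 2*√23 ≈ 5787.6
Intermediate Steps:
O = 5 (O = 1 + 4 = 5)
v(y, J) = -2 + y² (v(y, J) = y*y - 2 = y² - 2 = -2 + y²)
s*54 + √(69 + v(O, -5)) = 107*54 + √(69 + (-2 + 5²)) = 5778 + √(69 + (-2 + 25)) = 5778 + √(69 + 23) = 5778 + √92 = 5778 + 2*√23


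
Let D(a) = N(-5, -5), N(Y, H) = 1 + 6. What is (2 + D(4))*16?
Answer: 144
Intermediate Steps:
N(Y, H) = 7
D(a) = 7
(2 + D(4))*16 = (2 + 7)*16 = 9*16 = 144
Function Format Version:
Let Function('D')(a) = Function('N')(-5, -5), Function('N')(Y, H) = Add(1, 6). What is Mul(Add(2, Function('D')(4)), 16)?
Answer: 144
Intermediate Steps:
Function('N')(Y, H) = 7
Function('D')(a) = 7
Mul(Add(2, Function('D')(4)), 16) = Mul(Add(2, 7), 16) = Mul(9, 16) = 144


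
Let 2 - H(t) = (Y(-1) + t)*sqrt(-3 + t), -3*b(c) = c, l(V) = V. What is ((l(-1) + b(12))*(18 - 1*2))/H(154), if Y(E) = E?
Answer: 32/706951 + 2448*sqrt(151)/706951 ≈ 0.042596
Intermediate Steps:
b(c) = -c/3
H(t) = 2 - sqrt(-3 + t)*(-1 + t) (H(t) = 2 - (-1 + t)*sqrt(-3 + t) = 2 - sqrt(-3 + t)*(-1 + t))
((l(-1) + b(12))*(18 - 1*2))/H(154) = ((-1 - 1/3*12)*(18 - 1*2))/(2 + sqrt(-3 + 154) - 1*154*sqrt(-3 + 154)) = ((-1 - 4)*(18 - 2))/(2 + sqrt(151) - 1*154*sqrt(151)) = (-5*16)/(2 + sqrt(151) - 154*sqrt(151)) = -80/(2 - 153*sqrt(151))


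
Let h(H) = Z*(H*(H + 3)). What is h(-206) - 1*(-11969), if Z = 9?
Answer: 388331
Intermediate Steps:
h(H) = 9*H*(3 + H) (h(H) = 9*(H*(H + 3)) = 9*(H*(3 + H)) = 9*H*(3 + H))
h(-206) - 1*(-11969) = 9*(-206)*(3 - 206) - 1*(-11969) = 9*(-206)*(-203) + 11969 = 376362 + 11969 = 388331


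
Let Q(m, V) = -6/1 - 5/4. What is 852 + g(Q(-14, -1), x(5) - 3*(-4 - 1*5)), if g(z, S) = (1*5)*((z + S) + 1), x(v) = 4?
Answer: 3903/4 ≈ 975.75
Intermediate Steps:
Q(m, V) = -29/4 (Q(m, V) = -6*1 - 5*1/4 = -6 - 5/4 = -29/4)
g(z, S) = 5 + 5*S + 5*z (g(z, S) = 5*((S + z) + 1) = 5*(1 + S + z) = 5 + 5*S + 5*z)
852 + g(Q(-14, -1), x(5) - 3*(-4 - 1*5)) = 852 + (5 + 5*(4 - 3*(-4 - 1*5)) + 5*(-29/4)) = 852 + (5 + 5*(4 - 3*(-4 - 5)) - 145/4) = 852 + (5 + 5*(4 - 3*(-9)) - 145/4) = 852 + (5 + 5*(4 + 27) - 145/4) = 852 + (5 + 5*31 - 145/4) = 852 + (5 + 155 - 145/4) = 852 + 495/4 = 3903/4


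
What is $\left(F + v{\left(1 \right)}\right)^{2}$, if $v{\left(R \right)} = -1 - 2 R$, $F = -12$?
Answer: $225$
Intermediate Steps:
$\left(F + v{\left(1 \right)}\right)^{2} = \left(-12 - 3\right)^{2} = \left(-15\right)^{2} = 225$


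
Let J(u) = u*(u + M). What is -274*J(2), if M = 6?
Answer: -4384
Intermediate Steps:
J(u) = u*(6 + u) (J(u) = u*(u + 6) = u*(6 + u))
-274*J(2) = -548*(6 + 2) = -548*8 = -274*16 = -4384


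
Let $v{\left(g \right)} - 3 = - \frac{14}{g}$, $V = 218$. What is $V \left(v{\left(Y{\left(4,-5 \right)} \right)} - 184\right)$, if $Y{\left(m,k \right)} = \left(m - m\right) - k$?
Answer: $- \frac{200342}{5} \approx -40068.0$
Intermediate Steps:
$Y{\left(m,k \right)} = - k$ ($Y{\left(m,k \right)} = 0 - k = - k$)
$v{\left(g \right)} = 3 - \frac{14}{g}$
$V \left(v{\left(Y{\left(4,-5 \right)} \right)} - 184\right) = 218 \left(\left(3 - \frac{14}{\left(-1\right) \left(-5\right)}\right) - 184\right) = 218 \left(\left(3 - \frac{14}{5}\right) - 184\right) = 218 \left(\frac{1}{5} - 184\right) = 218 \left(- \frac{919}{5}\right) = - \frac{200342}{5}$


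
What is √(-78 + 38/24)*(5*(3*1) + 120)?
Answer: 45*I*√2751/2 ≈ 1180.1*I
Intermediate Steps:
√(-78 + 38/24)*(5*(3*1) + 120) = √(-78 + 38*(1/24))*(5*3 + 120) = √(-78 + 19/12)*(15 + 120) = √(-917/12)*135 = (I*√2751/6)*135 = 45*I*√2751/2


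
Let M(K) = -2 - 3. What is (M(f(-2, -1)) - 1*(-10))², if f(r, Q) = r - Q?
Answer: 25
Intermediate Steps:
M(K) = -5
(M(f(-2, -1)) - 1*(-10))² = (-5 - 1*(-10))² = (-5 + 10)² = 5² = 25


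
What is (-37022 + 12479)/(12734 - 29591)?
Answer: 2727/1873 ≈ 1.4560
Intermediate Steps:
(-37022 + 12479)/(12734 - 29591) = -24543/(-16857) = -24543*(-1/16857) = 2727/1873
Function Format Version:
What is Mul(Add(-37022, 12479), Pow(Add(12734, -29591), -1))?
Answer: Rational(2727, 1873) ≈ 1.4560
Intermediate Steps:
Mul(Add(-37022, 12479), Pow(Add(12734, -29591), -1)) = Mul(-24543, Pow(-16857, -1)) = Mul(-24543, Rational(-1, 16857)) = Rational(2727, 1873)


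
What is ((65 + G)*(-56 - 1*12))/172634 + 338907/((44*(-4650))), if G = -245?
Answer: -848523743/535165400 ≈ -1.5855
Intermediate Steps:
((65 + G)*(-56 - 1*12))/172634 + 338907/((44*(-4650))) = ((65 - 245)*(-56 - 1*12))/172634 + 338907/((44*(-4650))) = -180*(-56 - 12)*(1/172634) + 338907/(-204600) = -180*(-68)*(1/172634) + 338907*(-1/204600) = 12240*(1/172634) - 112969/68200 = 6120/86317 - 112969/68200 = -848523743/535165400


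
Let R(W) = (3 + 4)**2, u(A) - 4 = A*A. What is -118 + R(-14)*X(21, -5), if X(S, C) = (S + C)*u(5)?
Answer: 22618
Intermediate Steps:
u(A) = 4 + A**2 (u(A) = 4 + A*A = 4 + A**2)
X(S, C) = 29*C + 29*S (X(S, C) = (S + C)*(4 + 5**2) = (C + S)*(4 + 25) = (C + S)*29 = 29*C + 29*S)
R(W) = 49 (R(W) = 7**2 = 49)
-118 + R(-14)*X(21, -5) = -118 + 49*(29*(-5) + 29*21) = -118 + 49*(-145 + 609) = -118 + 49*464 = -118 + 22736 = 22618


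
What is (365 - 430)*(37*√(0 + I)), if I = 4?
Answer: -4810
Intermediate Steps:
(365 - 430)*(37*√(0 + I)) = (365 - 430)*(37*√(0 + 4)) = -2405*√4 = -2405*2 = -65*74 = -4810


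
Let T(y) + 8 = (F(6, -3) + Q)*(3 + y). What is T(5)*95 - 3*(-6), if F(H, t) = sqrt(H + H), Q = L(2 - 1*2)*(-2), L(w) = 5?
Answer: -8342 + 1520*sqrt(3) ≈ -5709.3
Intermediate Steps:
Q = -10 (Q = 5*(-2) = -10)
F(H, t) = sqrt(2)*sqrt(H) (F(H, t) = sqrt(2*H) = sqrt(2)*sqrt(H))
T(y) = -8 + (-10 + 2*sqrt(3))*(3 + y) (T(y) = -8 + (sqrt(2)*sqrt(6) - 10)*(3 + y) = -8 + (2*sqrt(3) - 10)*(3 + y) = -8 + (-10 + 2*sqrt(3))*(3 + y))
T(5)*95 - 3*(-6) = (-38 - 10*5 + 6*sqrt(3) + 2*5*sqrt(3))*95 - 3*(-6) = (-38 - 50 + 6*sqrt(3) + 10*sqrt(3))*95 + 18 = (-88 + 16*sqrt(3))*95 + 18 = (-8360 + 1520*sqrt(3)) + 18 = -8342 + 1520*sqrt(3)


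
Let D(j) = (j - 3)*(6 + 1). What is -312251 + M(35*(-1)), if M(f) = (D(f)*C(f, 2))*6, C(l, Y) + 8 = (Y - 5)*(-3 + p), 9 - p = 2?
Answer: -280331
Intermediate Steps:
p = 7 (p = 9 - 1*2 = 9 - 2 = 7)
C(l, Y) = -28 + 4*Y (C(l, Y) = -8 + (Y - 5)*(-3 + 7) = -8 + (-5 + Y)*4 = -8 + (-20 + 4*Y) = -28 + 4*Y)
D(j) = -21 + 7*j (D(j) = (-3 + j)*7 = -21 + 7*j)
M(f) = 2520 - 840*f (M(f) = ((-21 + 7*f)*(-28 + 4*2))*6 = ((-21 + 7*f)*(-28 + 8))*6 = ((-21 + 7*f)*(-20))*6 = (420 - 140*f)*6 = 2520 - 840*f)
-312251 + M(35*(-1)) = -312251 + (2520 - 29400*(-1)) = -312251 + (2520 - 840*(-35)) = -312251 + (2520 + 29400) = -312251 + 31920 = -280331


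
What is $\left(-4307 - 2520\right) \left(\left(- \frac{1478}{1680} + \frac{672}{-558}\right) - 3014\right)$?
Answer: $\frac{536184585583}{26040} \approx 2.0591 \cdot 10^{7}$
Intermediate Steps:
$\left(-4307 - 2520\right) \left(\left(- \frac{1478}{1680} + \frac{672}{-558}\right) - 3014\right) = - 6827 \left(\left(\left(-1478\right) \frac{1}{1680} + 672 \left(- \frac{1}{558}\right)\right) - 3014\right) = - 6827 \left(\left(- \frac{739}{840} - \frac{112}{93}\right) - 3014\right) = - 6827 \left(- \frac{54269}{26040} - 3014\right) = \left(-6827\right) \left(- \frac{78538829}{26040}\right) = \frac{536184585583}{26040}$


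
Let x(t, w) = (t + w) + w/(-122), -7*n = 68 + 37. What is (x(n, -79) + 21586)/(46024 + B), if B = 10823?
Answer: 2622103/6935334 ≈ 0.37808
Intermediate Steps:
n = -15 (n = -(68 + 37)/7 = -⅐*105 = -15)
x(t, w) = t + 121*w/122 (x(t, w) = (t + w) + w*(-1/122) = (t + w) - w/122 = t + 121*w/122)
(x(n, -79) + 21586)/(46024 + B) = ((-15 + (121/122)*(-79)) + 21586)/(46024 + 10823) = ((-15 - 9559/122) + 21586)/56847 = (-11389/122 + 21586)*(1/56847) = (2622103/122)*(1/56847) = 2622103/6935334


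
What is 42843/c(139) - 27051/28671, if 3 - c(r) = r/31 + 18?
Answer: -12698413349/5772428 ≈ -2199.8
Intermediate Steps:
c(r) = -15 - r/31 (c(r) = 3 - (r/31 + 18) = 3 - (18 + r/31) = 3 + (-18 - r/31) = -15 - r/31)
42843/c(139) - 27051/28671 = 42843/(-15 - 1/31*139) - 27051/28671 = 42843/(-15 - 139/31) - 27051*1/28671 = 42843/(-604/31) - 9017/9557 = 42843*(-31/604) - 9017/9557 = -1328133/604 - 9017/9557 = -12698413349/5772428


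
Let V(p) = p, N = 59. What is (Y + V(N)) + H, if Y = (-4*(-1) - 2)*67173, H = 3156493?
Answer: 3290898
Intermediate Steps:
Y = 134346 (Y = (4 - 2)*67173 = 2*67173 = 134346)
(Y + V(N)) + H = (134346 + 59) + 3156493 = 134405 + 3156493 = 3290898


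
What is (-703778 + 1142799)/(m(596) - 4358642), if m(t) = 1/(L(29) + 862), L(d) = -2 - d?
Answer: -33166041/329275591 ≈ -0.10072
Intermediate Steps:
m(t) = 1/831 (m(t) = 1/((-2 - 1*29) + 862) = 1/((-2 - 29) + 862) = 1/(-31 + 862) = 1/831)
(-703778 + 1142799)/(m(596) - 4358642) = (-703778 + 1142799)/(1/831 - 4358642) = 439021/(-3622031501/831) = 439021*(-831/3622031501) = -33166041/329275591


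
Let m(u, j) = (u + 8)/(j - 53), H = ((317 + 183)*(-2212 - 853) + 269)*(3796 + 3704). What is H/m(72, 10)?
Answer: 24707224875/4 ≈ 6.1768e+9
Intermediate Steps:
H = -11491732500 (H = (500*(-3065) + 269)*7500 = (-1532500 + 269)*7500 = -1532231*7500 = -11491732500)
m(u, j) = (8 + u)/(-53 + j)
H/m(72, 10) = -11491732500*(-53 + 10)/(8 + 72) = -11491732500/(80/(-43)) = -11491732500/((-1/43*80)) = -11491732500/(-80/43) = -11491732500*(-43/80) = 24707224875/4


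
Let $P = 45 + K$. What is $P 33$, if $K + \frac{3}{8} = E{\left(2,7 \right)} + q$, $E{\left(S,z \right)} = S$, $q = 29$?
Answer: $\frac{19965}{8} \approx 2495.6$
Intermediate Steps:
$K = \frac{245}{8}$ ($K = - \frac{3}{8} + \left(2 + 29\right) = - \frac{3}{8} + 31 = \frac{245}{8} \approx 30.625$)
$P = \frac{605}{8}$ ($P = 45 + \frac{245}{8} = \frac{605}{8} \approx 75.625$)
$P 33 = \frac{605}{8} \cdot 33 = \frac{19965}{8}$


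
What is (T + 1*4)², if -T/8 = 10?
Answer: 5776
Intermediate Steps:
T = -80 (T = -8*10 = -80)
(T + 1*4)² = (-80 + 1*4)² = (-80 + 4)² = (-76)² = 5776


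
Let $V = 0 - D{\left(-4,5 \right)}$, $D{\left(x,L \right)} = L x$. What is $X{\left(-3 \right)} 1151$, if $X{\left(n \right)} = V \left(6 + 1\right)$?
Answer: $161140$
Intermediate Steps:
$V = 20$ ($V = 0 - 5 \left(-4\right) = 0 - -20 = 0 + 20 = 20$)
$X{\left(n \right)} = 140$ ($X{\left(n \right)} = 20 \left(6 + 1\right) = 20 \cdot 7 = 140$)
$X{\left(-3 \right)} 1151 = 140 \cdot 1151 = 161140$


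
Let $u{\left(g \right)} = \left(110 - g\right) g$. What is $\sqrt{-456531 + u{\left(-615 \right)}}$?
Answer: $i \sqrt{902406} \approx 949.95 i$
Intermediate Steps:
$u{\left(g \right)} = g \left(110 - g\right)$
$\sqrt{-456531 + u{\left(-615 \right)}} = \sqrt{-456531 - 615 \left(110 - -615\right)} = \sqrt{-456531 - 615 \left(110 + 615\right)} = \sqrt{-456531 - 445875} = \sqrt{-902406} = i \sqrt{902406}$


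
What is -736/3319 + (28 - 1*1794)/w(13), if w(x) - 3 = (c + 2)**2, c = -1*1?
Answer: -2932149/6638 ≈ -441.72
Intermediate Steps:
c = -1
w(x) = 4 (w(x) = 3 + (-1 + 2)**2 = 3 + 1**2 = 3 + 1 = 4)
-736/3319 + (28 - 1*1794)/w(13) = -736/3319 + (28 - 1*1794)/4 = -736*1/3319 + (28 - 1794)*(1/4) = -736/3319 - 1766*1/4 = -736/3319 - 883/2 = -2932149/6638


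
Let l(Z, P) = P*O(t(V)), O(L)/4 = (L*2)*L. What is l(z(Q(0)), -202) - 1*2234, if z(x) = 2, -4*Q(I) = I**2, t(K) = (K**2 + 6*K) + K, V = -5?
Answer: -163834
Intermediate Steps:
t(K) = K**2 + 7*K
O(L) = 8*L**2 (O(L) = 4*((L*2)*L) = 4*((2*L)*L) = 4*(2*L**2) = 8*L**2)
Q(I) = -I**2/4
l(Z, P) = 800*P (l(Z, P) = P*(8*(-5*(7 - 5))**2) = P*(8*(-5*2)**2) = P*(8*(-10)**2) = P*(8*100) = P*800 = 800*P)
l(z(Q(0)), -202) - 1*2234 = 800*(-202) - 1*2234 = -161600 - 2234 = -163834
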